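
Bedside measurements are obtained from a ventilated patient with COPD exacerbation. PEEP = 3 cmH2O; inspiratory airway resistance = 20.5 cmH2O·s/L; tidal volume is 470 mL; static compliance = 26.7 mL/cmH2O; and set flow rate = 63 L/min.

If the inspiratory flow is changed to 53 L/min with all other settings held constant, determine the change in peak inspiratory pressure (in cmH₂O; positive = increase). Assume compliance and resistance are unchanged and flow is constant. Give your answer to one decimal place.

Flow: 63 L/min ÷ 60 = 1.05 L/s.
New flow: 53 L/min ÷ 60 = 0.8833 L/s.
PIP = Vt/C + R·V̇ + PEEP (constant-flow equation of motion).
Only the resistive term changes: ΔPIP = R × ΔV̇ = 20.5 × (0.8833 − 1.05) = 20.5 × -0.1667 = -3.417 cmH2O.

-3.4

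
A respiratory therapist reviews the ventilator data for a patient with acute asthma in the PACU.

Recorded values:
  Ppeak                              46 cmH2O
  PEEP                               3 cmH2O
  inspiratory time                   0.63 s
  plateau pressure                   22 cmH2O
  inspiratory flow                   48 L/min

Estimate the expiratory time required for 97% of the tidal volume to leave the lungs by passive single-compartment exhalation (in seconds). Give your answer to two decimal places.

Flow: 48 L/min ÷ 60 = 0.8 L/s.
Vt = flow × Ti = 0.8 L/s × 0.63 s × 1000 mL/L = 504.0 mL.
R = (PIP − Pplat)/V̇ = (46 − 22) / 0.8 = 24.0/0.8 = 30.0 cmH2O·s/L.
C = Vt/(Pplat − PEEP) = 504.0 / (22 − 3) = 504.0/19.0 = 26.526 mL/cmH2O.
τ = R × C = 30.0 × 0.02653 L/cmH2O = 0.7959 s.
t = −τ·ln(1 − 0.97) = −0.7959·ln(0.03) = 2.791 s.

2.79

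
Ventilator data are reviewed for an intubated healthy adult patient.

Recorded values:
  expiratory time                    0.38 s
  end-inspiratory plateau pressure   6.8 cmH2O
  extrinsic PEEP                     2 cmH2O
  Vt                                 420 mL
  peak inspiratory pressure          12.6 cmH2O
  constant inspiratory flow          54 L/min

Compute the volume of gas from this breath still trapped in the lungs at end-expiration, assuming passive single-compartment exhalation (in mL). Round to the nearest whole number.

Flow: 54 L/min ÷ 60 = 0.9 L/s.
R = (PIP − Pplat)/V̇ = (12.6 − 6.8) / 0.9 = 5.8/0.9 = 6.444 cmH2O·s/L.
C = Vt/(Pplat − PEEP) = 420.0 / (6.8 − 2) = 420.0/4.8 = 87.5 mL/cmH2O.
τ = R × C = 6.444 × 0.0875 L/cmH2O = 0.5639 s.
Fraction remaining = e^(−Te/τ) = e^(−0.38/0.5639) = 0.5097.
Trapped volume = 420.0 × 0.5097 = 214.07 mL.

214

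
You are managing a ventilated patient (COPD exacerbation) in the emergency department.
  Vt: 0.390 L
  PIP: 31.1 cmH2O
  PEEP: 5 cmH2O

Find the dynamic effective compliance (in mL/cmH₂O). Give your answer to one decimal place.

Dynamic compliance = Vt / (PIP − PEEP) = 390 / (31.1 − 5) = 390 / 26.1 = 14.943 mL/cmH2O.

14.9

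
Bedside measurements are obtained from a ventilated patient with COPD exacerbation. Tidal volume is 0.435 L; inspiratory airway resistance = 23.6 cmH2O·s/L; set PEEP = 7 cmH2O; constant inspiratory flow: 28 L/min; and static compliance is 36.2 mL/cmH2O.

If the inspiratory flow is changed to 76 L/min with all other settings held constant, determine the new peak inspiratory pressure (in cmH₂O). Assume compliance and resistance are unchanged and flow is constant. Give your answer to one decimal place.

Flow: 28 L/min ÷ 60 = 0.4667 L/s.
New flow: 76 L/min ÷ 60 = 1.2667 L/s.
PIP = Vt/C + R·V̇ + PEEP (constant-flow equation of motion).
Only the resistive term changes: ΔPIP = R × ΔV̇ = 23.6 × (1.2667 − 0.4667) = 23.6 × 0.8 = 18.88 cmH2O.
Original PIP = 435/36.2 + 23.6×0.4667 + 7 = 30.031 cmH2O; new PIP = 30.031 + (18.88) = 48.911 cmH2O.

48.9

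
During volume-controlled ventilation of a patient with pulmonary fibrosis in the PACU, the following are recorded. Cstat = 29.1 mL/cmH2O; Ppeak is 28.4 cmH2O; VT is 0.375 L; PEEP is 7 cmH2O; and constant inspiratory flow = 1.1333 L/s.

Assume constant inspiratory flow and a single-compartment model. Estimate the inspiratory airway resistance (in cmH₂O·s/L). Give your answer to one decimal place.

7.5

Equation of motion (constant flow): PIP = Vt/C + R·V̇ + PEEP.
R·V̇ = PIP − Vt/C − PEEP = 28.4 − 375/29.1 − 7 = 28.4 − 12.887 − 7 = 8.513 cmH2O.
R = 8.513 / 1.1333 = 7.512 cmH2O·s/L.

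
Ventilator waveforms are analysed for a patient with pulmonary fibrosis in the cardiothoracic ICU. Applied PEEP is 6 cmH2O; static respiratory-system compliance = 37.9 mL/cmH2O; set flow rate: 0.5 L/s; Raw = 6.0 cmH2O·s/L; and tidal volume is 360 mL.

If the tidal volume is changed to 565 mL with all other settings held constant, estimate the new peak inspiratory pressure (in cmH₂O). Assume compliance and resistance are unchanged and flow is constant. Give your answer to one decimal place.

23.9

PIP = Vt/C + R·V̇ + PEEP (constant-flow equation of motion).
Only the elastic term changes: ΔPIP = ΔVt / C = (565 − 360) / 37.9 = 5.409 cmH2O.
Original PIP = 360/37.9 + 6.0×0.5 + 6 = 18.499 cmH2O; new PIP = 18.499 + (5.409) = 23.908 cmH2O.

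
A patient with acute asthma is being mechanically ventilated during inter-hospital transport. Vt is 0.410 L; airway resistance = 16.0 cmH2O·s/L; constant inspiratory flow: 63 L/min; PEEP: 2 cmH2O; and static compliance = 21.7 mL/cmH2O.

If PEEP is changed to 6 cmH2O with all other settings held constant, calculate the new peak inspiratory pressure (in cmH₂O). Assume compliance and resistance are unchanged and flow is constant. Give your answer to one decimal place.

41.7

Flow: 63 L/min ÷ 60 = 1.05 L/s.
PIP = Vt/C + R·V̇ + PEEP (constant-flow equation of motion).
Only the baseline term changes: ΔPIP = ΔPEEP = 6 − 2 = 4.0 cmH2O.
Original PIP = 410/21.7 + 16.0×1.05 + 2 = 37.694 cmH2O; new PIP = 37.694 + (4.0) = 41.694 cmH2O.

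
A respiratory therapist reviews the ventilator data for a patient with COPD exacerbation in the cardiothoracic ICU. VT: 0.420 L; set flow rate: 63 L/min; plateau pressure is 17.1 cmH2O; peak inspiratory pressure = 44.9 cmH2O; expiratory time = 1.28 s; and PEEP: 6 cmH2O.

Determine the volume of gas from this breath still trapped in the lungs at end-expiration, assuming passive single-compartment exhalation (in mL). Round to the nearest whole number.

117

Flow: 63 L/min ÷ 60 = 1.05 L/s.
R = (PIP − Pplat)/V̇ = (44.9 − 17.1) / 1.05 = 27.8/1.05 = 26.476 cmH2O·s/L.
C = Vt/(Pplat − PEEP) = 420.0 / (17.1 − 6) = 420.0/11.1 = 37.838 mL/cmH2O.
τ = R × C = 26.476 × 0.03784 L/cmH2O = 1.002 s.
Fraction remaining = e^(−Te/τ) = e^(−1.28/1.002) = 0.2787.
Trapped volume = 420.0 × 0.2787 = 117.05 mL.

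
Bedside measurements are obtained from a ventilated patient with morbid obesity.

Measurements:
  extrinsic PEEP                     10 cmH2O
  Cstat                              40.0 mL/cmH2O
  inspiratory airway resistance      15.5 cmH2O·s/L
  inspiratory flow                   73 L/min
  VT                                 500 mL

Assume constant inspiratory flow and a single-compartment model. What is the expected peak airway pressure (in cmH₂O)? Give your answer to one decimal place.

Flow: 73 L/min ÷ 60 = 1.2167 L/s.
Equation of motion (constant flow): PIP = Vt/C + R·V̇ + PEEP.
PIP = 500/40.0 + 15.5×1.2167 + 10 = 12.5 + 18.859 + 10 = 41.359 cmH2O.

41.4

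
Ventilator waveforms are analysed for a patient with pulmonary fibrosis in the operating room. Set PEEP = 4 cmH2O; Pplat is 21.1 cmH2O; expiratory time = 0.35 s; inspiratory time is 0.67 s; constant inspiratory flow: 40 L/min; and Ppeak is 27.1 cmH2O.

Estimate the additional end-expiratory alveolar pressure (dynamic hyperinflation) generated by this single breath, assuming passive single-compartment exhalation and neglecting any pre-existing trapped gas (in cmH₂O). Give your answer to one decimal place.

Flow: 40 L/min ÷ 60 = 0.6667 L/s.
Vt = flow × Ti = 0.6667 L/s × 0.67 s × 1000 mL/L = 446.69 mL.
R = (PIP − Pplat)/V̇ = (27.1 − 21.1) / 0.6667 = 6.0/0.6667 = 9.0 cmH2O·s/L.
C = Vt/(Pplat − PEEP) = 446.69 / (21.1 − 4) = 446.69/17.1 = 26.122 mL/cmH2O.
τ = R × C = 9.0 × 0.02612 L/cmH2O = 0.2351 s.
Fraction remaining = e^(−Te/τ) = e^(−0.35/0.2351) = 0.2257; trapped volume = 446.69 × 0.2257 = 100.82 mL.
Additional alveolar pressure from trapping ≈ V_trapped / C = 100.82 / 26.122 = 3.86 cmH2O.

3.9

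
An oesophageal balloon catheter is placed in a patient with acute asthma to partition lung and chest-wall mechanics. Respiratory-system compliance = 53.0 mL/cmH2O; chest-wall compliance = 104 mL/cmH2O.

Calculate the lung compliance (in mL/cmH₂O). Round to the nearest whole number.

1/CL = 1/Crs − 1/Ccw.
1/CL = 1/53.0 − 1/104 = 0.009253.
CL = 108.07 mL/cmH2O.

108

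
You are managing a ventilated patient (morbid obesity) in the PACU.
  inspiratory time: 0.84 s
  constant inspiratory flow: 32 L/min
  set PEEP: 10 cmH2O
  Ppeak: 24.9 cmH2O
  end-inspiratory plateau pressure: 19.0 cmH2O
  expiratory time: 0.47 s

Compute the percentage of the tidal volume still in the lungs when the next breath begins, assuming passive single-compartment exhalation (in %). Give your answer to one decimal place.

Flow: 32 L/min ÷ 60 = 0.5333 L/s.
Vt = flow × Ti = 0.5333 L/s × 0.84 s × 1000 mL/L = 447.97 mL.
R = (PIP − Pplat)/V̇ = (24.9 − 19.0) / 0.5333 = 5.9/0.5333 = 11.063 cmH2O·s/L.
C = Vt/(Pplat − PEEP) = 447.97 / (19.0 − 10) = 447.97/9.0 = 49.774 mL/cmH2O.
τ = R × C = 11.063 × 0.04977 L/cmH2O = 0.5506 s.
Fraction remaining at end-expiration = e^(−Te/τ) = e^(−0.47/0.5506) = 0.4259 → 42.59%.

42.6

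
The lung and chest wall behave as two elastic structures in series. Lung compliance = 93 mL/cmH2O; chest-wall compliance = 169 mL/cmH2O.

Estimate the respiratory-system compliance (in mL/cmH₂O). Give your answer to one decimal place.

Lung and chest wall are elastances in series: 1/Crs = 1/CL + 1/Ccw.
1/Crs = 1/93 + 1/169 = 0.01667.
Crs = 59.988 mL/cmH2O.

60.0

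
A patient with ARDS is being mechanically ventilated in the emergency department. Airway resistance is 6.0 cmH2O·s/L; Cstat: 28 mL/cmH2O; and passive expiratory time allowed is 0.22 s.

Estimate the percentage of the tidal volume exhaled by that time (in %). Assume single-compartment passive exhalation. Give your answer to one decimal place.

τ = R × C = 6.0 × 28 mL/cmH2O = 6.0 × 0.028 L/cmH2O = 0.168 s.
Passive exhalation: V(t)/V₀ = e^(−t/τ) = e^(−0.22/0.168) = 0.2699.
Fraction exhaled = 1 − 0.2699 = 0.7301 → 73.01%.

73.0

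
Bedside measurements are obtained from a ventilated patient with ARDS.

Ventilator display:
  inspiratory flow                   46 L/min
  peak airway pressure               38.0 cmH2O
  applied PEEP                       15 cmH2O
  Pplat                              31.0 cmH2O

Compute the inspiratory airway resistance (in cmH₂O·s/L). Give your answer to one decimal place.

Flow: 46 L/min ÷ 60 = 0.7667 L/s.
Raw = (PIP − Pplat) / flow = (38.0 − 31.0) / 0.7667 = 7.0 / 0.7667 = 9.13 cmH2O·s/L.

9.1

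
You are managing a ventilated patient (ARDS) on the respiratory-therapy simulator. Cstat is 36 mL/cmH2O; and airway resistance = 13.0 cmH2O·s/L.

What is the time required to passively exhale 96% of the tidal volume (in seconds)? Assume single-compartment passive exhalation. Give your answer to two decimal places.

τ = R × C = 13.0 × 36 mL/cmH2O = 13.0 × 0.036 L/cmH2O = 0.468 s.
Exhaled fraction f = 1 − e^(−t/τ) → t = −τ·ln(1 − f) = −0.468·ln(0.04) = 1.506 s.

1.51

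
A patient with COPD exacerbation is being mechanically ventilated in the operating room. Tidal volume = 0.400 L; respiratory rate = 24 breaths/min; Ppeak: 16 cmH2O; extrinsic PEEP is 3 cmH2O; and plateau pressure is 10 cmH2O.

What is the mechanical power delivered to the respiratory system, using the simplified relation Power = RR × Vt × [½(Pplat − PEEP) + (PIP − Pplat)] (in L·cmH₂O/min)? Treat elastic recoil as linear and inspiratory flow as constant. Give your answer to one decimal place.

91.2

Per-breath work = Vt × [½(Pplat−PEEP) + (PIP−Pplat)] = 0.400 × [0.5×7.0 + 6.0] = 0.400 × 9.5 = 3.8 L·cmH2O.
Power = 24 × 3.8 = 91.2 L·cmH2O/min.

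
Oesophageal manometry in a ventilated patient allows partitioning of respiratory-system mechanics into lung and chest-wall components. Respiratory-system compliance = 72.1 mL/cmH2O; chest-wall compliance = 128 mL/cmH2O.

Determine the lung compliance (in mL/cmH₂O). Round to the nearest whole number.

1/CL = 1/Crs − 1/Ccw.
1/CL = 1/72.1 − 1/128 = 0.006057.
CL = 165.1 mL/cmH2O.

165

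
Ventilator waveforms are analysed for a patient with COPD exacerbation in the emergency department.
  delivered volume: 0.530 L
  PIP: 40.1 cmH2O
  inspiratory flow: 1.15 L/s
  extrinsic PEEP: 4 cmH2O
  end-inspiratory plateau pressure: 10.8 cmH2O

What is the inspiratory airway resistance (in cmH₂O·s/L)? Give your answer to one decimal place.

25.5

Raw = (PIP − Pplat) / flow = (40.1 − 10.8) / 1.15 = 29.3 / 1.15 = 25.478 cmH2O·s/L.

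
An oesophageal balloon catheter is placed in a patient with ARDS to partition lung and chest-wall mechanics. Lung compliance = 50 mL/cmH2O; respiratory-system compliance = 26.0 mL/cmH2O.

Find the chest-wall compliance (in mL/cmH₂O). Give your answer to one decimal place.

1/Ccw = 1/Crs − 1/CL.
1/Ccw = 1/26.0 − 1/50 = 0.01846.
Ccw = 54.171 mL/cmH2O.

54.2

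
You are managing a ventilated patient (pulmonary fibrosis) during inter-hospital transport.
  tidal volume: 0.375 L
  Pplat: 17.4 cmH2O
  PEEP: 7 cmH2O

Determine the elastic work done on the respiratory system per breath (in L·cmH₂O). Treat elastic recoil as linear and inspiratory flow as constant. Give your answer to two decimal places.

Elastic work ≈ ½ × (Pplat − PEEP) × Vt = 0.5 × (17.4 − 7) × 0.375 L = 0.5 × 10.4 × 0.375 = 1.95 L·cmH2O.

1.95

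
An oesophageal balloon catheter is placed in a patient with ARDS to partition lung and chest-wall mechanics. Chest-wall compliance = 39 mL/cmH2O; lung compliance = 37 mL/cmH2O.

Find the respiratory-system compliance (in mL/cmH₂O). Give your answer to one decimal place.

19.0

Lung and chest wall are elastances in series: 1/Crs = 1/CL + 1/Ccw.
1/Crs = 1/37 + 1/39 = 0.05267.
Crs = 18.986 mL/cmH2O.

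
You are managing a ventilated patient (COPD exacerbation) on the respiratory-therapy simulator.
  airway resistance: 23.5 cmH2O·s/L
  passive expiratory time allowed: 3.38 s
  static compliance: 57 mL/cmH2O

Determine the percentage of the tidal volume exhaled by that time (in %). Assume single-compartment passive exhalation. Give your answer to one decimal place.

92.0

τ = R × C = 23.5 × 57 mL/cmH2O = 23.5 × 0.057 L/cmH2O = 1.34 s.
Passive exhalation: V(t)/V₀ = e^(−t/τ) = e^(−3.38/1.34) = 0.08027.
Fraction exhaled = 1 − 0.08027 = 0.9197 → 91.97%.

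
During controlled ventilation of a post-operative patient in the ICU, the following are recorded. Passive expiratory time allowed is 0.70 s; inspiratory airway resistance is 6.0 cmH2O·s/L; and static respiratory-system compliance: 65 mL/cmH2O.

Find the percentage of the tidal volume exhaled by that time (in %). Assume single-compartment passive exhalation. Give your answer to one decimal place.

τ = R × C = 6.0 × 65 mL/cmH2O = 6.0 × 0.065 L/cmH2O = 0.39 s.
Passive exhalation: V(t)/V₀ = e^(−t/τ) = e^(−0.70/0.39) = 0.1661.
Fraction exhaled = 1 − 0.1661 = 0.8339 → 83.39%.

83.4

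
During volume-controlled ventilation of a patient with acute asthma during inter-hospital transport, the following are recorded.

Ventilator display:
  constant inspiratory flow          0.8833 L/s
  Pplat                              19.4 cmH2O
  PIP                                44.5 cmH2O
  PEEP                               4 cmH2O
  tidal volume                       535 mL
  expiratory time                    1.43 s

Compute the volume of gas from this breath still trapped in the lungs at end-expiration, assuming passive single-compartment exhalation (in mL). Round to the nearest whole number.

126

R = (PIP − Pplat)/V̇ = (44.5 − 19.4) / 0.8833 = 25.1/0.8833 = 28.416 cmH2O·s/L.
C = Vt/(Pplat − PEEP) = 535.0 / (19.4 − 4) = 535.0/15.4 = 34.74 mL/cmH2O.
τ = R × C = 28.416 × 0.03474 L/cmH2O = 0.9872 s.
Fraction remaining = e^(−Te/τ) = e^(−1.43/0.9872) = 0.2349.
Trapped volume = 535.0 × 0.2349 = 125.67 mL.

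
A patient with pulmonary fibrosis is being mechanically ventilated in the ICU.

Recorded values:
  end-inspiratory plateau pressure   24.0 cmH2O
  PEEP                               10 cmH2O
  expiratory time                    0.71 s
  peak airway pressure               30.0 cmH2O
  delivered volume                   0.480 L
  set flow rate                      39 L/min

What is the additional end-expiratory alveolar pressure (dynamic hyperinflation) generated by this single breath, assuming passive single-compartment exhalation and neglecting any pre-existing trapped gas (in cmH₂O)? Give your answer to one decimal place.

1.5

Flow: 39 L/min ÷ 60 = 0.65 L/s.
R = (PIP − Pplat)/V̇ = (30.0 − 24.0) / 0.65 = 6.0/0.65 = 9.231 cmH2O·s/L.
C = Vt/(Pplat − PEEP) = 480.0 / (24.0 − 10) = 480.0/14.0 = 34.286 mL/cmH2O.
τ = R × C = 9.231 × 0.03429 L/cmH2O = 0.3165 s.
Fraction remaining = e^(−Te/τ) = e^(−0.71/0.3165) = 0.1061; trapped volume = 480.0 × 0.1061 = 50.928 mL.
Additional alveolar pressure from trapping ≈ V_trapped / C = 50.928 / 34.286 = 1.485 cmH2O.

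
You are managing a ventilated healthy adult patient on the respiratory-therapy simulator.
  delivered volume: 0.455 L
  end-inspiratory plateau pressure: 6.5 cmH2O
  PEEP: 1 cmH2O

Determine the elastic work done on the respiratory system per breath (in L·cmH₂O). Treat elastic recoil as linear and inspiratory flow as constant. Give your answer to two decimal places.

1.25

Elastic work ≈ ½ × (Pplat − PEEP) × Vt = 0.5 × (6.5 − 1) × 0.455 L = 0.5 × 5.5 × 0.455 = 1.251 L·cmH2O.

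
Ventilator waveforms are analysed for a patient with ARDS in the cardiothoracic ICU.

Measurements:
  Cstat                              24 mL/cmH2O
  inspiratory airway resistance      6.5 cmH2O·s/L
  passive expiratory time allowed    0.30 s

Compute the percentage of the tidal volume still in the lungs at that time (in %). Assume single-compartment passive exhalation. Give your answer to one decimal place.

14.6

τ = R × C = 6.5 × 24 mL/cmH2O = 6.5 × 0.024 L/cmH2O = 0.156 s.
Passive exhalation: V(t)/V₀ = e^(−t/τ) = e^(−0.30/0.156) = 0.1462.
Fraction remaining = 0.1462 → 14.62%.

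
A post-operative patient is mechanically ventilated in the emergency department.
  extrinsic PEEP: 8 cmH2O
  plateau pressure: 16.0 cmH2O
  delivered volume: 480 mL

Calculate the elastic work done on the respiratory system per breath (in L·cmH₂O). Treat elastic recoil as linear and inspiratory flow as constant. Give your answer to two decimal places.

1.92

Elastic work ≈ ½ × (Pplat − PEEP) × Vt = 0.5 × (16.0 − 8) × 0.480 L = 0.5 × 8.0 × 0.480 = 1.92 L·cmH2O.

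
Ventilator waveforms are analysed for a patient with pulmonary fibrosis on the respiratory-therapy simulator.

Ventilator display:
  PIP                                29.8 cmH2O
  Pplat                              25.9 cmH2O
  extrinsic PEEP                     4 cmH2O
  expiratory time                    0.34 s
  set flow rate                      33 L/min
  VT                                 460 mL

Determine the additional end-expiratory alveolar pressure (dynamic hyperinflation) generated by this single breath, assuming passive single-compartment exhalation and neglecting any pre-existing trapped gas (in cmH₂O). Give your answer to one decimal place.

2.2

Flow: 33 L/min ÷ 60 = 0.55 L/s.
R = (PIP − Pplat)/V̇ = (29.8 − 25.9) / 0.55 = 3.9/0.55 = 7.091 cmH2O·s/L.
C = Vt/(Pplat − PEEP) = 460.0 / (25.9 − 4) = 460.0/21.9 = 21.005 mL/cmH2O.
τ = R × C = 7.091 × 0.02101 L/cmH2O = 0.149 s.
Fraction remaining = e^(−Te/τ) = e^(−0.34/0.149) = 0.1021; trapped volume = 460.0 × 0.1021 = 46.966 mL.
Additional alveolar pressure from trapping ≈ V_trapped / C = 46.966 / 21.005 = 2.236 cmH2O.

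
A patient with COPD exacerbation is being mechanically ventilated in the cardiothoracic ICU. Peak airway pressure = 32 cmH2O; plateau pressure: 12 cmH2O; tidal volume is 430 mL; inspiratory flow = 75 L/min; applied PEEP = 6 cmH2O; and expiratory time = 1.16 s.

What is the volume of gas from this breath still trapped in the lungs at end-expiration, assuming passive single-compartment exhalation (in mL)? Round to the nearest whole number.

156

Flow: 75 L/min ÷ 60 = 1.25 L/s.
R = (PIP − Pplat)/V̇ = (32 − 12) / 1.25 = 20.0/1.25 = 16.0 cmH2O·s/L.
C = Vt/(Pplat − PEEP) = 430.0 / (12 − 6) = 430.0/6.0 = 71.667 mL/cmH2O.
τ = R × C = 16.0 × 0.07167 L/cmH2O = 1.147 s.
Fraction remaining = e^(−Te/τ) = e^(−1.16/1.147) = 0.3637.
Trapped volume = 430.0 × 0.3637 = 156.39 mL.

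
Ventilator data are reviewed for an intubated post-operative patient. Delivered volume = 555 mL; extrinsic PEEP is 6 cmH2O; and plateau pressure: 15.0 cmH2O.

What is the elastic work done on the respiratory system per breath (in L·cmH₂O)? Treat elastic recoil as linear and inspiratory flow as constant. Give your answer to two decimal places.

2.50

Elastic work ≈ ½ × (Pplat − PEEP) × Vt = 0.5 × (15.0 − 6) × 0.555 L = 0.5 × 9.0 × 0.555 = 2.498 L·cmH2O.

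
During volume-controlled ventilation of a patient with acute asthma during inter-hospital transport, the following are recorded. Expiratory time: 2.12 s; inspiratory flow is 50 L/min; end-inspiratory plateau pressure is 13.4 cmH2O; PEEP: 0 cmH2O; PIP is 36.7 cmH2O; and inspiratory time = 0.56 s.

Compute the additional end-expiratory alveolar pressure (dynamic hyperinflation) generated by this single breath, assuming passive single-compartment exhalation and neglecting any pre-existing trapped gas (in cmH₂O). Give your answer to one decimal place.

Flow: 50 L/min ÷ 60 = 0.8333 L/s.
Vt = flow × Ti = 0.8333 L/s × 0.56 s × 1000 mL/L = 466.65 mL.
R = (PIP − Pplat)/V̇ = (36.7 − 13.4) / 0.8333 = 23.3/0.8333 = 27.961 cmH2O·s/L.
C = Vt/(Pplat − PEEP) = 466.65 / (13.4 − 0) = 466.65/13.4 = 34.825 mL/cmH2O.
τ = R × C = 27.961 × 0.03483 L/cmH2O = 0.9739 s.
Fraction remaining = e^(−Te/τ) = e^(−2.12/0.9739) = 0.1134; trapped volume = 466.65 × 0.1134 = 52.918 mL.
Additional alveolar pressure from trapping ≈ V_trapped / C = 52.918 / 34.825 = 1.52 cmH2O.

1.5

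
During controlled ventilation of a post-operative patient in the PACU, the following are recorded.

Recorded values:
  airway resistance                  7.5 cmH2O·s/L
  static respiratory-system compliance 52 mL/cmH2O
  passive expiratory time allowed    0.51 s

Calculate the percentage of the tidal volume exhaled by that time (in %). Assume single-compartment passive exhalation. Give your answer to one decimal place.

τ = R × C = 7.5 × 52 mL/cmH2O = 7.5 × 0.052 L/cmH2O = 0.39 s.
Passive exhalation: V(t)/V₀ = e^(−t/τ) = e^(−0.51/0.39) = 0.2704.
Fraction exhaled = 1 − 0.2704 = 0.7296 → 72.96%.

73.0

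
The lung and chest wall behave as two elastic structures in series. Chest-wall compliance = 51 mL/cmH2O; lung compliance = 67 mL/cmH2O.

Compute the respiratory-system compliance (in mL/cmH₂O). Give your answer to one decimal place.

29.0

Lung and chest wall are elastances in series: 1/Crs = 1/CL + 1/Ccw.
1/Crs = 1/67 + 1/51 = 0.03453.
Crs = 28.96 mL/cmH2O.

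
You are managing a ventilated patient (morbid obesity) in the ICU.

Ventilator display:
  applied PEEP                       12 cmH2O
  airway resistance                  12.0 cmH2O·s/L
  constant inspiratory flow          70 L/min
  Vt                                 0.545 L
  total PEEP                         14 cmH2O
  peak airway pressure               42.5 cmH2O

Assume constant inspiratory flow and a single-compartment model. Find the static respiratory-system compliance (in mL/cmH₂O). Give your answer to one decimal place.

37.6

Flow: 70 L/min ÷ 60 = 1.1667 L/s.
Total PEEP = 14 cmH2O (set 12 + intrinsic 2); this is the baseline alveolar pressure.
Equation of motion (constant flow): PIP = Vt/C + R·V̇ + PEEP.
Vt/C = PIP − R·V̇ − PEEP = 42.5 − 12.0×1.1667 − 14 = 42.5 − 14.0 − 14 = 14.5 cmH2O.
C = Vt / 14.5 = 545 / 14.5 = 37.586 mL/cmH2O.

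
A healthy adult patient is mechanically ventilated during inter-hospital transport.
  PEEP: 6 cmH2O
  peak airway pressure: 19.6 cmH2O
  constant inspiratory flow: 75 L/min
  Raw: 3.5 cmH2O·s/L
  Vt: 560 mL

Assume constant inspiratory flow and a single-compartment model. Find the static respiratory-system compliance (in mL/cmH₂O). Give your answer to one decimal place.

60.7

Flow: 75 L/min ÷ 60 = 1.25 L/s.
Equation of motion (constant flow): PIP = Vt/C + R·V̇ + PEEP.
Vt/C = PIP − R·V̇ − PEEP = 19.6 − 3.5×1.25 − 6 = 19.6 − 4.375 − 6 = 9.225 cmH2O.
C = Vt / 9.225 = 560 / 9.225 = 60.705 mL/cmH2O.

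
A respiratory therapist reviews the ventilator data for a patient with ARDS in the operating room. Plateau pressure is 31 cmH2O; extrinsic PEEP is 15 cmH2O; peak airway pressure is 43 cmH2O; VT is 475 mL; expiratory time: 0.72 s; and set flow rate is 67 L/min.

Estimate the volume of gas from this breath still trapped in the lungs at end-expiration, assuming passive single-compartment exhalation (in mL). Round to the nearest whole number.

Flow: 67 L/min ÷ 60 = 1.1167 L/s.
R = (PIP − Pplat)/V̇ = (43 − 31) / 1.1167 = 12.0/1.1167 = 10.746 cmH2O·s/L.
C = Vt/(Pplat − PEEP) = 475.0 / (31 − 15) = 475.0/16.0 = 29.688 mL/cmH2O.
τ = R × C = 10.746 × 0.02969 L/cmH2O = 0.319 s.
Fraction remaining = e^(−Te/τ) = e^(−0.72/0.319) = 0.1047.
Trapped volume = 475.0 × 0.1047 = 49.733 mL.

50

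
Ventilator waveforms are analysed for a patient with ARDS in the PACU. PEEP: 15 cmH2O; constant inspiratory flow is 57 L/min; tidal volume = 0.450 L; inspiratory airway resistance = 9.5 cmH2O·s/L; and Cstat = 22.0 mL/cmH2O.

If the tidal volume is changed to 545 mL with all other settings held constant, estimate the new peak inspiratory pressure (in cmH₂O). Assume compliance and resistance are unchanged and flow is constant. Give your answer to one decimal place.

48.8

Flow: 57 L/min ÷ 60 = 0.95 L/s.
PIP = Vt/C + R·V̇ + PEEP (constant-flow equation of motion).
Only the elastic term changes: ΔPIP = ΔVt / C = (545 − 450) / 22.0 = 4.318 cmH2O.
Original PIP = 450/22.0 + 9.5×0.95 + 15 = 44.48 cmH2O; new PIP = 44.48 + (4.318) = 48.798 cmH2O.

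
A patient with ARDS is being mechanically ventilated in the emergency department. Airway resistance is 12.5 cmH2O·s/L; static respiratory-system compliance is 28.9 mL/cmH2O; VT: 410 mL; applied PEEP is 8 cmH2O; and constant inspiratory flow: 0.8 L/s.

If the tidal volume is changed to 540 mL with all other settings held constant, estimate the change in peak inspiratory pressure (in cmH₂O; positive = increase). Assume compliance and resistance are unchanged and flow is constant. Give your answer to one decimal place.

PIP = Vt/C + R·V̇ + PEEP (constant-flow equation of motion).
Only the elastic term changes: ΔPIP = ΔVt / C = (540 − 410) / 28.9 = 4.498 cmH2O.

4.5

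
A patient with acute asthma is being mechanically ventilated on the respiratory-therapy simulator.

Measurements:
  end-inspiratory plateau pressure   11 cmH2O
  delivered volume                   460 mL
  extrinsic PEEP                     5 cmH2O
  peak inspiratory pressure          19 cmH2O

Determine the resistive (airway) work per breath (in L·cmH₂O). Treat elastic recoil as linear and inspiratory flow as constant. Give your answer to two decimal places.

With constant inspiratory flow the resistive pressure is constant at PIP − Pplat = 19 − 11 = 8.0 cmH2O, so resistive work = 8.0 × 0.460 = 3.68 L·cmH2O.

3.68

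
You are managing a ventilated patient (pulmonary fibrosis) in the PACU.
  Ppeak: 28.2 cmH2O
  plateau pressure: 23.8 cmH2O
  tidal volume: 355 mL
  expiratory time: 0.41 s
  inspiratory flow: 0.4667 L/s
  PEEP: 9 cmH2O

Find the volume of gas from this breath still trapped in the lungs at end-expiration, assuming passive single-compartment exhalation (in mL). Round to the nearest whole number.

R = (PIP − Pplat)/V̇ = (28.2 − 23.8) / 0.4667 = 4.4/0.4667 = 9.428 cmH2O·s/L.
C = Vt/(Pplat − PEEP) = 355.0 / (23.8 − 9) = 355.0/14.8 = 23.986 mL/cmH2O.
τ = R × C = 9.428 × 0.02399 L/cmH2O = 0.2262 s.
Fraction remaining = e^(−Te/τ) = e^(−0.41/0.2262) = 0.1632.
Trapped volume = 355.0 × 0.1632 = 57.936 mL.

58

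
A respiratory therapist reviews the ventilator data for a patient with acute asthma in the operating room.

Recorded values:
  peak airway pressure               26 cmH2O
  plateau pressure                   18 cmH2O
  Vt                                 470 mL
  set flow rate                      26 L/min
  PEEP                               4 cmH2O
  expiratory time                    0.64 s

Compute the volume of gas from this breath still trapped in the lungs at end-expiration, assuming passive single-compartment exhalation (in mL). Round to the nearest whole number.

167

Flow: 26 L/min ÷ 60 = 0.4333 L/s.
R = (PIP − Pplat)/V̇ = (26 − 18) / 0.4333 = 8.0/0.4333 = 18.463 cmH2O·s/L.
C = Vt/(Pplat − PEEP) = 470.0 / (18 − 4) = 470.0/14.0 = 33.571 mL/cmH2O.
τ = R × C = 18.463 × 0.03357 L/cmH2O = 0.6198 s.
Fraction remaining = e^(−Te/τ) = e^(−0.64/0.6198) = 0.3561.
Trapped volume = 470.0 × 0.3561 = 167.37 mL.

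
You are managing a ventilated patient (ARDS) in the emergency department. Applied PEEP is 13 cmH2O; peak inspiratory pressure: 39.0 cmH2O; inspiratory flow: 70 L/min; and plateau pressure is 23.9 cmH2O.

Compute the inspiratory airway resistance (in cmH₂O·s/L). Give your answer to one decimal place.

12.9

Flow: 70 L/min ÷ 60 = 1.1667 L/s.
Raw = (PIP − Pplat) / flow = (39.0 − 23.9) / 1.1667 = 15.1 / 1.1667 = 12.942 cmH2O·s/L.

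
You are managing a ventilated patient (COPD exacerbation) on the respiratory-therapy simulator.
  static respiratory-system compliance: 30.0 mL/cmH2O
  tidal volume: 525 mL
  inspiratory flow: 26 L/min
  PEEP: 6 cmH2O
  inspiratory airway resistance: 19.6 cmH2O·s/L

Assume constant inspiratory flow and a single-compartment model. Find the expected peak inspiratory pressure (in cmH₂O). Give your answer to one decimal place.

Flow: 26 L/min ÷ 60 = 0.4333 L/s.
Equation of motion (constant flow): PIP = Vt/C + R·V̇ + PEEP.
PIP = 525/30.0 + 19.6×0.4333 + 6 = 17.5 + 8.493 + 6 = 31.993 cmH2O.

32.0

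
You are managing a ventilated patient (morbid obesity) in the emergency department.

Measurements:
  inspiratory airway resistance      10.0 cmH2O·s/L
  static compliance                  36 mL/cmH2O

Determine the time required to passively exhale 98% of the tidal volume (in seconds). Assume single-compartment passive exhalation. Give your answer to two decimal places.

τ = R × C = 10.0 × 36 mL/cmH2O = 10.0 × 0.036 L/cmH2O = 0.36 s.
Exhaled fraction f = 1 − e^(−t/τ) → t = −τ·ln(1 − f) = −0.36·ln(0.02) = 1.408 s.

1.41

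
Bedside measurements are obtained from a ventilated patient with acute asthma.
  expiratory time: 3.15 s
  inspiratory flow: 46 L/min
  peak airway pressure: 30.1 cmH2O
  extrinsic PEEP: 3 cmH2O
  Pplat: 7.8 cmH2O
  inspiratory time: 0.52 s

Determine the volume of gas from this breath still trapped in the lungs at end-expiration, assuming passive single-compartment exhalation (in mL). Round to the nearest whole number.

108

Flow: 46 L/min ÷ 60 = 0.7667 L/s.
Vt = flow × Ti = 0.7667 L/s × 0.52 s × 1000 mL/L = 398.68 mL.
R = (PIP − Pplat)/V̇ = (30.1 − 7.8) / 0.7667 = 22.3/0.7667 = 29.086 cmH2O·s/L.
C = Vt/(Pplat − PEEP) = 398.68 / (7.8 − 3) = 398.68/4.8 = 83.058 mL/cmH2O.
τ = R × C = 29.086 × 0.08306 L/cmH2O = 2.416 s.
Fraction remaining = e^(−Te/τ) = e^(−3.15/2.416) = 0.2715.
Trapped volume = 398.68 × 0.2715 = 108.24 mL.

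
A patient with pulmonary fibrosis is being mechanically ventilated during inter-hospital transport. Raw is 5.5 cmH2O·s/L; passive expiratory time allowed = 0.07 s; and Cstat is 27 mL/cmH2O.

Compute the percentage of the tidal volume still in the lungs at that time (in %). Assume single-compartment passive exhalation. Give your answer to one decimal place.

τ = R × C = 5.5 × 27 mL/cmH2O = 5.5 × 0.027 L/cmH2O = 0.1485 s.
Passive exhalation: V(t)/V₀ = e^(−t/τ) = e^(−0.07/0.1485) = 0.6241.
Fraction remaining = 0.6241 → 62.41%.

62.4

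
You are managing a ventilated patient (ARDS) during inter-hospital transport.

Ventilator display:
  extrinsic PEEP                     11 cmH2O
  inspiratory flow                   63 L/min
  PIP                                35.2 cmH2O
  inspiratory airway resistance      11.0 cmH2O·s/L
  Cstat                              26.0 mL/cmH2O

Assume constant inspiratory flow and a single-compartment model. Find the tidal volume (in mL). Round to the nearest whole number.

329

Flow: 63 L/min ÷ 60 = 1.05 L/s.
Equation of motion (constant flow): PIP = Vt/C + R·V̇ + PEEP.
Vt/C = PIP − R·V̇ − PEEP = 35.2 − 11.55 − 11 = 12.65 cmH2O.
Vt = C × 12.65 = 26.0 × 12.65 = 328.9 mL.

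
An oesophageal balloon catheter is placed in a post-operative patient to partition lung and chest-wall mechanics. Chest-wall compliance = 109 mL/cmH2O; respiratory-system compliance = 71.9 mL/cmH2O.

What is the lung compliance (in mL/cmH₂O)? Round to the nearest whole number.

1/CL = 1/Crs − 1/Ccw.
1/CL = 1/71.9 − 1/109 = 0.004734.
CL = 211.24 mL/cmH2O.

211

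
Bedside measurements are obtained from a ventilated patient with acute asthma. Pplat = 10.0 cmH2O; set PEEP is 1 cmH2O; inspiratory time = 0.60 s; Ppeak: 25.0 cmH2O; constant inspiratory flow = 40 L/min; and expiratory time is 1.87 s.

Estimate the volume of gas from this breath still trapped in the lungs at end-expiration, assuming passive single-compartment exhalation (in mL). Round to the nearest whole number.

62

Flow: 40 L/min ÷ 60 = 0.6667 L/s.
Vt = flow × Ti = 0.6667 L/s × 0.60 s × 1000 mL/L = 400.02 mL.
R = (PIP − Pplat)/V̇ = (25.0 − 10.0) / 0.6667 = 15.0/0.6667 = 22.499 cmH2O·s/L.
C = Vt/(Pplat − PEEP) = 400.02 / (10.0 − 1) = 400.02/9.0 = 44.447 mL/cmH2O.
τ = R × C = 22.499 × 0.04445 L/cmH2O = 1.0 s.
Fraction remaining = e^(−Te/τ) = e^(−1.87/1.0) = 0.1541.
Trapped volume = 400.02 × 0.1541 = 61.643 mL.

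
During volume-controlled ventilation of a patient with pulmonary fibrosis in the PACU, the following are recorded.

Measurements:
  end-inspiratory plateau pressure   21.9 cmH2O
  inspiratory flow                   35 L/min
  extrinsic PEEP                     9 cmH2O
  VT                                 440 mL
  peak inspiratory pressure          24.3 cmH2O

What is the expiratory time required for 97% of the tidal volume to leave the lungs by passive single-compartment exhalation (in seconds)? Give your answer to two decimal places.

Flow: 35 L/min ÷ 60 = 0.5833 L/s.
R = (PIP − Pplat)/V̇ = (24.3 − 21.9) / 0.5833 = 2.4/0.5833 = 4.115 cmH2O·s/L.
C = Vt/(Pplat − PEEP) = 440.0 / (21.9 − 9) = 440.0/12.9 = 34.109 mL/cmH2O.
τ = R × C = 4.115 × 0.03411 L/cmH2O = 0.1404 s.
t = −τ·ln(1 − 0.97) = −0.1404·ln(0.03) = 0.4923 s.

0.49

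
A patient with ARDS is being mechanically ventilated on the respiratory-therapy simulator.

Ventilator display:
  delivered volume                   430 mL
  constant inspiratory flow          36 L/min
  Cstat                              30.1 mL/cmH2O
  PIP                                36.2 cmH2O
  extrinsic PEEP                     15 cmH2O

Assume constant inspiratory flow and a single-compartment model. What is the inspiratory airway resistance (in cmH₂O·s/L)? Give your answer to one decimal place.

Flow: 36 L/min ÷ 60 = 0.6 L/s.
Equation of motion (constant flow): PIP = Vt/C + R·V̇ + PEEP.
R·V̇ = PIP − Vt/C − PEEP = 36.2 − 430/30.1 − 15 = 36.2 − 14.286 − 15 = 6.914 cmH2O.
R = 6.914 / 0.6 = 11.523 cmH2O·s/L.

11.5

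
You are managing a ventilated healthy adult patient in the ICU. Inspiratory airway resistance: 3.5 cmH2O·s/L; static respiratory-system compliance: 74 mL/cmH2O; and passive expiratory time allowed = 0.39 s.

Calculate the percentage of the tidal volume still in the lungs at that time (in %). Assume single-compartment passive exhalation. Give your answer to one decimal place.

22.2

τ = R × C = 3.5 × 74 mL/cmH2O = 3.5 × 0.074 L/cmH2O = 0.259 s.
Passive exhalation: V(t)/V₀ = e^(−t/τ) = e^(−0.39/0.259) = 0.2218.
Fraction remaining = 0.2218 → 22.18%.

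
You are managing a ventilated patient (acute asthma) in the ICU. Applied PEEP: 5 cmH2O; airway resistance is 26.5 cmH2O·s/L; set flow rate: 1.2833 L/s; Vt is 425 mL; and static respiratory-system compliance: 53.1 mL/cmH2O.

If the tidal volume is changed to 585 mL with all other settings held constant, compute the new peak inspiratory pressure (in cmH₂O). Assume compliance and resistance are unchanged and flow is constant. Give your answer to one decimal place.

PIP = Vt/C + R·V̇ + PEEP (constant-flow equation of motion).
Only the elastic term changes: ΔPIP = ΔVt / C = (585 − 425) / 53.1 = 3.013 cmH2O.
Original PIP = 425/53.1 + 26.5×1.2833 + 5 = 47.011 cmH2O; new PIP = 47.011 + (3.013) = 50.024 cmH2O.

50.0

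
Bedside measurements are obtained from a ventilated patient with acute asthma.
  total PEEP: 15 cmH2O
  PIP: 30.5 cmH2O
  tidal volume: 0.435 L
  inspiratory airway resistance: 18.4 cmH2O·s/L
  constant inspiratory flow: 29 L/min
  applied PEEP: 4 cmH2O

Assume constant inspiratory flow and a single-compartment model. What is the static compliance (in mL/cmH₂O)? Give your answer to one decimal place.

65.8

Flow: 29 L/min ÷ 60 = 0.4833 L/s.
Total PEEP = 15 cmH2O (set 4 + intrinsic 11); this is the baseline alveolar pressure.
Equation of motion (constant flow): PIP = Vt/C + R·V̇ + PEEP.
Vt/C = PIP − R·V̇ − PEEP = 30.5 − 18.4×0.4833 − 15 = 30.5 − 8.893 − 15 = 6.607 cmH2O.
C = Vt / 6.607 = 435 / 6.607 = 65.839 mL/cmH2O.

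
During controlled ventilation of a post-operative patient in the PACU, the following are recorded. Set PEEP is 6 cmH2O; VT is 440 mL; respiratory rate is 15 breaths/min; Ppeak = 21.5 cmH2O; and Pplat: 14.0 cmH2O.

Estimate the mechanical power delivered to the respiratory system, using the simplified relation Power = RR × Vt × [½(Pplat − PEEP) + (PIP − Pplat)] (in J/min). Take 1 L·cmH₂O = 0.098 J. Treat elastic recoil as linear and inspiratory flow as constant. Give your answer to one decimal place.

7.4

Per-breath work = Vt × [½(Pplat−PEEP) + (PIP−Pplat)] = 0.440 × [0.5×8.0 + 7.5] = 0.440 × 11.5 = 5.06 L·cmH2O.
Power = 15 × 5.06 = 75.9 L·cmH2O/min.
× 0.098 J/(L·cmH2O) → 7.438 J/min.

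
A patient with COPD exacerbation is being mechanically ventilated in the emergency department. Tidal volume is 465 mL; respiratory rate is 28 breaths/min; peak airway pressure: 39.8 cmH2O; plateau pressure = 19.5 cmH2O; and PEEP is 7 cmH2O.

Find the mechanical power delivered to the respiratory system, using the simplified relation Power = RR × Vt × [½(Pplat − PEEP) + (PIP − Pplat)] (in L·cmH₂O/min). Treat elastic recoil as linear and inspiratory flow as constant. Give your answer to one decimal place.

345.7

Per-breath work = Vt × [½(Pplat−PEEP) + (PIP−Pplat)] = 0.465 × [0.5×12.5 + 20.3] = 0.465 × 26.55 = 12.346 L·cmH2O.
Power = 28 × 12.346 = 345.69 L·cmH2O/min.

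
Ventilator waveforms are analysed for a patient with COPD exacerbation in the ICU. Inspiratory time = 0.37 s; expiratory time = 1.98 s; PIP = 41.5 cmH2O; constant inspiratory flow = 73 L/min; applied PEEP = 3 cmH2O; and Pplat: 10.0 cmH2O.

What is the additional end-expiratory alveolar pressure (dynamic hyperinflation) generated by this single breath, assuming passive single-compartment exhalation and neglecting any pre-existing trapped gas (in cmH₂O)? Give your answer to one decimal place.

2.1

Flow: 73 L/min ÷ 60 = 1.2167 L/s.
Vt = flow × Ti = 1.2167 L/s × 0.37 s × 1000 mL/L = 450.18 mL.
R = (PIP − Pplat)/V̇ = (41.5 − 10.0) / 1.2167 = 31.5/1.2167 = 25.89 cmH2O·s/L.
C = Vt/(Pplat − PEEP) = 450.18 / (10.0 − 3) = 450.18/7.0 = 64.311 mL/cmH2O.
τ = R × C = 25.89 × 0.06431 L/cmH2O = 1.665 s.
Fraction remaining = e^(−Te/τ) = e^(−1.98/1.665) = 0.3045; trapped volume = 450.18 × 0.3045 = 137.08 mL.
Additional alveolar pressure from trapping ≈ V_trapped / C = 137.08 / 64.311 = 2.132 cmH2O.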